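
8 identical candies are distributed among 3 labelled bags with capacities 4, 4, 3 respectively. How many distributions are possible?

By stars and bars, unrestricted non-negative solutions to x_1+…+x_3 = 8 number C(8+2,2) = 45.
Subtract solutions that violate a single cap (substitute x_i' = x_i − (cap_i+1)): x_1 ≥ 5 gives C(5,2) = 10; x_2 ≥ 5 gives C(5,2) = 10; x_3 ≥ 4 gives C(6,2) = 15. Together 35.
No two caps can be exceeded simultaneously, so the pair terms are all 0.
By inclusion–exclusion the count is 45 − 35 + 0 = 10.

10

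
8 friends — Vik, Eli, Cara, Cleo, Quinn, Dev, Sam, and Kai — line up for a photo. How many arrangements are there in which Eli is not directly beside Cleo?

30240

There are 8! = 40320 arrangements in all. If Eli and Cleo are adjacent, merging them into one block gives 2·(7)! = 10080 arrangements.
So 40320 − 10080 = 30240 arrangements keep them apart.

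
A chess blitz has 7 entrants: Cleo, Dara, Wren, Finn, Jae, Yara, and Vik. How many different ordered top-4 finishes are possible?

There are 7 choices for 1st place, 6 for 2nd, and so on down to 4 for position 4.
That gives 7 × 6 × 5 × 4 = 840.

840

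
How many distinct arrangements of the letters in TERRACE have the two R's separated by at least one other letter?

Total arrangements of TERRACE: 7!/(2!·2!) = 1260.
If the two R's are adjacent, glue them into one block, leaving 6 items to arrange: (6)!/(2!) = 360 ways.
Subtracting, 1260 − 360 = 900 arrangements keep the R's apart.

900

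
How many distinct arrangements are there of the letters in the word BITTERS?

2520

BITTERS has 7 letters with T appearing twice.
The number of distinct arrangements is 7!/(2!) = 5040/2 = 2520.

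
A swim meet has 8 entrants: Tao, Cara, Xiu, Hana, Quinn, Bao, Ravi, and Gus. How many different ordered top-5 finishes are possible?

This is an ordered selection of 5 from 8: P(8,5).
That gives 8 × 7 × 6 × 5 × 4 = 6720.

6720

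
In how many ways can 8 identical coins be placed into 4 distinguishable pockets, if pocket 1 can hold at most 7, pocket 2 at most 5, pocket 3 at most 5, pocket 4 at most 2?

88

Ignoring the caps, the number of non-negative solutions to x_1+…+x_4 = 8 is C(11,3) = 165.
Subtract solutions that violate a single cap (substitute x_i' = x_i − (cap_i+1)): x_1 ≥ 8 gives C(3,3) = 1; x_2 ≥ 6 gives C(5,3) = 10; x_3 ≥ 6 gives C(5,3) = 10; x_4 ≥ 3 gives C(8,3) = 56. Together 77.
No two caps can be exceeded simultaneously, so the pair terms are all 0.
By inclusion–exclusion the count is 165 − 77 + 0 = 88.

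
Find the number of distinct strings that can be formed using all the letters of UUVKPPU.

Letter multiplicities in UUVKPPU: K×1, P×2, U×3, V×1.
The number of distinct arrangements is 7!/(3!·2!) = 5040/12 = 420.

420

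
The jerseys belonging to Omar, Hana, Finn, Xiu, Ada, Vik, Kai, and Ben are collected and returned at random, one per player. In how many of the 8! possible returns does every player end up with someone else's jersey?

14833

This is the derangement count D_8: permutations of 8 items with no fixed point.
By inclusion–exclusion this is Σ_{j=0}^{8} (−1)^j C(8,j)·(8−j)!.
Computing: 40320 − 40320 + 20160 − 6720 + 1680 − 336 + 56 − 8 + 1 = 14833.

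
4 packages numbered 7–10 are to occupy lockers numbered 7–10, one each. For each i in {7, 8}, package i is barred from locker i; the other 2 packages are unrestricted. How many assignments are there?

Let Aᵢ (for i ∈ {7, 8}) be the placements that put package i in its forbidden locker. Any j of these fix j positions, leaving (4−j)! ways to fill the rest, and there are C(2,j) ways to pick which j.
By inclusion–exclusion, the number of valid placements is Σ_{j=0}^{2} (−1)^j C(2,j)·(4−j)!.
Computing: 24 − 12 + 2 = 14.

14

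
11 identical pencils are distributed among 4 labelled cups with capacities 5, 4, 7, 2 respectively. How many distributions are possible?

Without the upper bounds there are C(14,3) = 364 ways to split 11 among 4 cups.
Subtract solutions that violate a single cap (substitute x_i' = x_i − (cap_i+1)): x_1 ≥ 6 gives C(8,3) = 56; x_2 ≥ 5 gives C(9,3) = 84; x_3 ≥ 8 gives C(6,3) = 20; x_4 ≥ 3 gives C(11,3) = 165. Together 325.
Add back pairs where two caps are both exceeded: 1 + 0 + 10 + 0 + 20 + 1 = 32.
By inclusion–exclusion the count is 364 − 325 + 32 = 71.

71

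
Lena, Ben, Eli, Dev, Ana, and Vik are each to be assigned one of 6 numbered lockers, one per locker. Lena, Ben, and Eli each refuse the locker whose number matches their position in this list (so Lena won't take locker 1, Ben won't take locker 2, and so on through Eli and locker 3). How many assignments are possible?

Let Aᵢ (for i ∈ {1, 2, 3}) be the placements that put person i in their forbidden locker. Any j of these fix j positions, leaving (6−j)! ways to fill the rest, and there are C(3,j) ways to pick which j.
By inclusion–exclusion, the number of valid placements is Σ_{j=0}^{3} (−1)^j C(3,j)·(6−j)!.
Computing: 720 − 360 + 72 − 6 = 426.

426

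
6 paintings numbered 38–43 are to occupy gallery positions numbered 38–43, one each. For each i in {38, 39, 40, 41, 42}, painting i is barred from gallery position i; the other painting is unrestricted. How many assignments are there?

Let Aᵢ (for 38 ≤ i ≤ 42) be the placements that put painting i in its forbidden gallery position. Any j of these fix j positions, leaving (6−j)! ways to fill the rest, and there are C(5,j) ways to pick which j.
By inclusion–exclusion, the number of valid placements is Σ_{j=0}^{5} (−1)^j C(5,j)·(6−j)!.
Computing: 720 − 600 + 240 − 60 + 10 − 1 = 309.

309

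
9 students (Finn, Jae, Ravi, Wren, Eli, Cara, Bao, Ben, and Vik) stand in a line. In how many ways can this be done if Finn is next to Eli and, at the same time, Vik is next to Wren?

Treat {Finn,Eli} as one block (2 orders) and {Vik,Wren} as another (2 orders).
That leaves 7 units to arrange: 2 × 2 × 7! = 4 × 5040 = 20160.

20160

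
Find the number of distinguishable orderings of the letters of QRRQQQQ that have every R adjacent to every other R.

Treat the 2 copies of R as a single block. The multiset to arrange is then {RR, Q, Q, Q, Q, Q}, 6 items in all.
That gives (6)!/(5!) = 6 arrangements.

6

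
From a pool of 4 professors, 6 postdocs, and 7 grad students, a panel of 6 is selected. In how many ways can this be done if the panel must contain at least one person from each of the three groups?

9996

With no constraint there are C(17,6) = 12376 possible selections.
Subtract selections that omit an entire group: no professors → C(13,6) = 1716; no postdocs → C(11,6) = 462; no grad students → C(10,6) = 210.
Add back selections omitting two groups (i.e. drawn from a single group): C(4,6) + C(6,6) + C(7,6) = 8.
By inclusion–exclusion: 12376 − 2388 + 8 = 9996.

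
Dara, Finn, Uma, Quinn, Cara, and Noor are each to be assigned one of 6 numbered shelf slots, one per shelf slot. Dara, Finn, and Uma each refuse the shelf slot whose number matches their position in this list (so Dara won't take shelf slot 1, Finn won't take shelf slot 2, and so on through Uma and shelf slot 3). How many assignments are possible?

426

Let Aᵢ (for i ∈ {1, 2, 3}) be the placements that put person i in their forbidden shelf slot. Any j of these fix j positions, leaving (6−j)! ways to fill the rest, and there are C(3,j) ways to pick which j.
By inclusion–exclusion, the number of valid placements is Σ_{j=0}^{3} (−1)^j C(3,j)·(6−j)!.
Computing: 720 − 360 + 72 − 6 = 426.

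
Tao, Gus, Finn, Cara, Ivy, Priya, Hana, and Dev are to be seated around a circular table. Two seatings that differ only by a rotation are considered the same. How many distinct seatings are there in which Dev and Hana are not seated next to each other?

All circular seatings of 8 people number (7)! = 5040.
Those with Dev next to Hana: fuse the pair into one unit and seat 7 units around a circle — 2·(6)! = 1440.
Subtracting, 5040 − 1440 = 3600.

3600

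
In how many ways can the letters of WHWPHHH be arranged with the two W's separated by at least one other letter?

75

There are 7!/(4!·2!) = 105 arrangements of WHWPHHH in total.
Arrangements with the W's together: treat WW as one letter, giving (6)!/(4!) = 30.
Hence 105 − 30 = 75.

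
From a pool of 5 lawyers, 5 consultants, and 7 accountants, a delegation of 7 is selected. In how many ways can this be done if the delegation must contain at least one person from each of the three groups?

17745

With no constraint there are C(17,7) = 19448 possible selections.
Selections missing a whole group: no lawyers → C(12,7) = 792; no consultants → C(12,7) = 792; no accountants → C(10,7) = 120.
Add back selections omitting two groups (i.e. drawn from a single group): C(5,7) + C(5,7) + C(7,7) = 1.
By inclusion–exclusion: 19448 − 1704 + 1 = 17745.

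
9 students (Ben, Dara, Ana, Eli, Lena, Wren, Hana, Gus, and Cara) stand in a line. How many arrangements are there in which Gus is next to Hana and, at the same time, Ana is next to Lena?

20160

Treat {Gus,Hana} as one block (2 orders) and {Ana,Lena} as another (2 orders).
That leaves 7 units to arrange: 2 × 2 × 7! = 4 × 5040 = 20160.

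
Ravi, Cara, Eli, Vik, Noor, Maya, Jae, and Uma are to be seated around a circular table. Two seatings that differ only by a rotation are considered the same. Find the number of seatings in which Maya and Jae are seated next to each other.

1440

Treat {Maya, Jae} as one unit (2 internal orders) and seat the resulting 7 units around the table: (6)! circular arrangements.
So 2 × (6)! = 2 × 720 = 1440.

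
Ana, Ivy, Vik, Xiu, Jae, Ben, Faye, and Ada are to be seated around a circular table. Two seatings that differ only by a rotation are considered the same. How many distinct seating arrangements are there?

Seat Ana anywhere (absorbing the rotational symmetry), then permute the other 7: (7)! = 5040.

5040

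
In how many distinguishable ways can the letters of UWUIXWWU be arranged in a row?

1120

The 8 letters of UWUIXWWU have repeats: U appearing 3 times and W appearing 3 times.
Dividing 8! = 40320 by 3!·3! = 36 for the repeated letters gives 1120.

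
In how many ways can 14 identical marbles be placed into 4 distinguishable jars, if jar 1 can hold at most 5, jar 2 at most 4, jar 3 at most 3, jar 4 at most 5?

Ignoring the caps, the number of non-negative solutions to x_1+…+x_4 = 14 is C(17,3) = 680.
Subtract solutions that violate a single cap (substitute x_i' = x_i − (cap_i+1)): x_1 ≥ 6 gives C(11,3) = 165; x_2 ≥ 5 gives C(12,3) = 220; x_3 ≥ 4 gives C(13,3) = 286; x_4 ≥ 6 gives C(11,3) = 165. Together 836.
Add back pairs where two caps are both exceeded: 20 + 35 + 10 + 56 + 20 + 35 = 176.
By inclusion–exclusion the count is 680 − 836 + 176 = 20.

20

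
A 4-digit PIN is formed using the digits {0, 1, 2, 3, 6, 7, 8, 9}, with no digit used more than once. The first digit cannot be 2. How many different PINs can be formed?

The first digit has 8−1 = 7 choices (anything except 2).
The remaining 3 digits are filled from the other 7 symbols without repetition: 7 × 6 × 5 = 210.
Total: 7 × 210 = 1470.

1470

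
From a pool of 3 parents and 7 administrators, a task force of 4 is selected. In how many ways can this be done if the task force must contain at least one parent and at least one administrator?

175

With no constraint there are C(10,4) = 210 possible selections.
Subtract selections that omit an entire group: no parents → C(7,4) = 35; no administrators → C(3,4) = 0.
Both groups omitted at once is impossible, so 210 − 35 = 175.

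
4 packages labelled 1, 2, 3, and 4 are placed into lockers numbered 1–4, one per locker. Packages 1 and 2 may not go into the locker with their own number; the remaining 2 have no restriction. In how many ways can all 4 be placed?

14

Let Aᵢ (for i ∈ {1, 2}) be the placements that put package i in its forbidden locker. Any j of these fix j positions, leaving (4−j)! ways to fill the rest, and there are C(2,j) ways to pick which j.
By inclusion–exclusion, the number of valid placements is Σ_{j=0}^{2} (−1)^j C(2,j)·(4−j)!.
Computing: 24 − 12 + 2 = 14.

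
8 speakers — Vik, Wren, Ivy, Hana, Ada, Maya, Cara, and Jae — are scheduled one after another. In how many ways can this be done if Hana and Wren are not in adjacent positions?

Of the 8! = 40320 arrangements, those with Hana and Wren adjacent number 2 × 7! = 10080 (treat the pair as a block with 2 internal orders).
So 40320 − 10080 = 30240 arrangements keep them apart.

30240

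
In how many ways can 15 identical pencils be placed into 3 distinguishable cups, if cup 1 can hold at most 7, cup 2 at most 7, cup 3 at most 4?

10

By stars and bars, unrestricted non-negative solutions to x_1+…+x_3 = 15 number C(15+2,2) = 136.
Subtract solutions that violate a single cap (substitute x_i' = x_i − (cap_i+1)): x_1 ≥ 8 gives C(9,2) = 36; x_2 ≥ 8 gives C(9,2) = 36; x_3 ≥ 5 gives C(12,2) = 66. Together 138.
Add back pairs where two caps are both exceeded: 0 + 6 + 6 = 12.
By inclusion–exclusion the count is 136 − 138 + 12 = 10.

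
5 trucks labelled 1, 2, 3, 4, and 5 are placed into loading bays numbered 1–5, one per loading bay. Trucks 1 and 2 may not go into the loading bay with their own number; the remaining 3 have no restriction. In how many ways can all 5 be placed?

78

Let Aᵢ (for i ∈ {1, 2}) be the placements that put truck i in its forbidden loading bay. Any j of these fix j positions, leaving (5−j)! ways to fill the rest, and there are C(2,j) ways to pick which j.
By inclusion–exclusion, the number of valid placements is Σ_{j=0}^{2} (−1)^j C(2,j)·(5−j)!.
Computing: 120 − 48 + 6 = 78.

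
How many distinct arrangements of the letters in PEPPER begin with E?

Fix E in the first position and arrange the remaining 5 letters.
Those 5 letters have P appearing 3 times, giving (5)!/(3!) = 20.

20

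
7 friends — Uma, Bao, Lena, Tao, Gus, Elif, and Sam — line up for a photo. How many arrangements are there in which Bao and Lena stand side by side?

Treat {Bao, Lena} as a single unit. There are 6 units to order, and the pair itself can be ordered 2 ways.
That gives 2 × 6! = 2 × 720 = 1440.

1440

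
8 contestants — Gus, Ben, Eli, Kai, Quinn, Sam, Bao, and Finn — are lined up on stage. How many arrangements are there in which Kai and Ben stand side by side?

10080

Place the 6 others and the Kai-Ben pair as 7 objects in a line; the pair has 2 internal arrangements.
So the count is 2·(7)! = 10080.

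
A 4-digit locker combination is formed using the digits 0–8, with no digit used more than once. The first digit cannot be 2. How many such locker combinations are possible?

The first digit has 9−1 = 8 choices (anything except 2).
The remaining 3 digits are filled from the other 8 symbols without repetition: 8 × 7 × 6 = 336.
Total: 8 × 336 = 2688.

2688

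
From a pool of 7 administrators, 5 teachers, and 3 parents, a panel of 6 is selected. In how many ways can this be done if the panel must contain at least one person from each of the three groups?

3850

With no constraint there are C(15,6) = 5005 possible selections.
Selections missing a whole group: no administrators → C(8,6) = 28; no teachers → C(10,6) = 210; no parents → C(12,6) = 924.
Add back selections omitting two groups (i.e. drawn from a single group): C(7,6) + C(5,6) + C(3,6) = 7.
By inclusion–exclusion: 5005 − 1162 + 7 = 3850.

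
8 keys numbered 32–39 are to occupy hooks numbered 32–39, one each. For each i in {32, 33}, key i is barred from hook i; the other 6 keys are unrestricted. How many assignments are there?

Let Aᵢ (for i ∈ {32, 33}) be the placements that put key i in its forbidden hook. Any j of these fix j positions, leaving (8−j)! ways to fill the rest, and there are C(2,j) ways to pick which j.
By inclusion–exclusion, the number of valid placements is Σ_{j=0}^{2} (−1)^j C(2,j)·(8−j)!.
Computing: 40320 − 10080 + 720 = 30960.

30960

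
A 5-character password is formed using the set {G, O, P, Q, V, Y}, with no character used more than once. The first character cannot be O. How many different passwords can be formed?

600

The first character has 6−1 = 5 choices (anything except O).
The remaining 4 characters are filled from the other 5 symbols without repetition: 5 × 4 × 3 × 2 = 120.
Total: 5 × 120 = 600.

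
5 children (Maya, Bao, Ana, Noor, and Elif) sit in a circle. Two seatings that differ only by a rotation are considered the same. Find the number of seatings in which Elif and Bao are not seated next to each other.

All circular seatings of 5 people number (4)! = 24.
Those with Elif next to Bao: fuse the pair into one unit and seat 4 units around a circle — 2·(3)! = 12.
Subtracting, 24 − 12 = 12.

12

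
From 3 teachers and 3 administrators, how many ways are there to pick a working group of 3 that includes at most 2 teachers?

Split by how many teachers are chosen (0 through 2).
Sum: C(3,0)·C(3,3) + C(3,1)·C(3,2) + C(3,2)·C(3,1) = 1 + 9 + 9 = 19.

19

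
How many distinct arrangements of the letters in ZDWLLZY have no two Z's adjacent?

There are 7!/(2!·2!) = 1260 arrangements of ZDWLLZY in total.
Arrangements with the Z's together: treat ZZ as one letter, giving (6)!/(2!) = 360.
Hence 1260 − 360 = 900.

900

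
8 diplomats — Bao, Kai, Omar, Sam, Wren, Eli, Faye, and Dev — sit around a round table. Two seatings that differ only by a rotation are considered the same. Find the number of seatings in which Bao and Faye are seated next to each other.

1440

Treat {Bao, Faye} as one unit (2 internal orders) and seat the resulting 7 units around the table: (6)! circular arrangements.
So 2 × (6)! = 2 × 720 = 1440.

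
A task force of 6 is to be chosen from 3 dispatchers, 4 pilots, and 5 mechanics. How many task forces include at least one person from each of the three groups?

Total 6-person selections from all 12: C(12,6) = 924.
Selections missing a whole group: no dispatchers → C(9,6) = 84; no pilots → C(8,6) = 28; no mechanics → C(7,6) = 7.
Add back selections omitting two groups (i.e. drawn from a single group): C(3,6) + C(4,6) + C(5,6) = 0.
By inclusion–exclusion: 924 − 119 + 0 = 805.

805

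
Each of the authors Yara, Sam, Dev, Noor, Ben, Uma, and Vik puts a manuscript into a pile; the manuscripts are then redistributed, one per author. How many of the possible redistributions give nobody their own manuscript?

1854

Count assignments avoiding every fixed point. For any j of the 7 authors fixed to their own manuscript, the other 7−j can be arranged in (7−j)! ways.
By inclusion–exclusion this is Σ_{j=0}^{7} (−1)^j C(7,j)·(7−j)!.
Computing: 5040 − 5040 + 2520 − 840 + 210 − 42 + 7 − 1 = 1854.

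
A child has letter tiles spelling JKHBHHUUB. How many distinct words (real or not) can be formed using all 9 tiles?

15120

The 9 letters of JKHBHHUUB have repeats: B appearing twice, H appearing 3 times, and U appearing twice.
Dividing 9! = 362880 by 3!·2!·2! = 24 for the repeated letters gives 15120.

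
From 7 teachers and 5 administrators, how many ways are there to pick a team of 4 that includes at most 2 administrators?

420

Split by how many administrators are chosen (0 through 2).
Sum: C(5,0)·C(7,4) + C(5,1)·C(7,3) + C(5,2)·C(7,2) = 35 + 175 + 210 = 420.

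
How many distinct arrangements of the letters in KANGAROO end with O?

With the last slot taken by O, it remains to arrange the other 7 letters (KANGARO).
Those 7 letters have A appearing twice, giving (7)!/(2!) = 2520.

2520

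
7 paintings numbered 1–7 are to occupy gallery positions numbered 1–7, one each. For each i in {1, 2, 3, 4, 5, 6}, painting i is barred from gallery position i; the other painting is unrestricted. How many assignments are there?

2119

Let Aᵢ (for 1 ≤ i ≤ 6) be the placements that put painting i in its forbidden gallery position. Any j of these fix j positions, leaving (7−j)! ways to fill the rest, and there are C(6,j) ways to pick which j.
By inclusion–exclusion, the number of valid placements is Σ_{j=0}^{6} (−1)^j C(6,j)·(7−j)!.
Computing: 5040 − 4320 + 1800 − 480 + 90 − 12 + 1 = 2119.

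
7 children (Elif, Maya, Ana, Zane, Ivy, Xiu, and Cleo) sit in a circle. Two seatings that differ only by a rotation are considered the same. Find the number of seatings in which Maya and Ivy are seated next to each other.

Treat {Maya, Ivy} as one unit (2 internal orders) and seat the resulting 6 units around the table: (5)! circular arrangements.
So 2 × (5)! = 2 × 120 = 240.

240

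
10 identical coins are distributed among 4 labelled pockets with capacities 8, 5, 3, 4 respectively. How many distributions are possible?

By stars and bars, unrestricted non-negative solutions to x_1+…+x_4 = 10 number C(10+3,3) = 286.
Subtract solutions that violate a single cap (substitute x_i' = x_i − (cap_i+1)): x_1 ≥ 9 gives C(4,3) = 4; x_2 ≥ 6 gives C(7,3) = 35; x_3 ≥ 4 gives C(9,3) = 84; x_4 ≥ 5 gives C(8,3) = 56. Together 179.
Add back pairs where two caps are both exceeded: 0 + 0 + 0 + 1 + 0 + 4 = 5.
By inclusion–exclusion the count is 286 − 179 + 5 = 112.

112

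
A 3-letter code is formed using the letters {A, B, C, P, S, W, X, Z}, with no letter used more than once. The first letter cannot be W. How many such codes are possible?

The first letter has 8−1 = 7 choices (anything except W).
The remaining 2 letters are filled from the other 7 symbols without repetition: 7 × 6 = 42.
Total: 7 × 42 = 294.

294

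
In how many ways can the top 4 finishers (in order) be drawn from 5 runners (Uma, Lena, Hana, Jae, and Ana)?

120

This is an ordered selection of 4 from 5: P(5,4).
That gives 5 × 4 × 3 × 2 = 120.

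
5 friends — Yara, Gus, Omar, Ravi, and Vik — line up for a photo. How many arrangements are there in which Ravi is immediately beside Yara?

48

Place the 3 others and the Ravi-Yara pair as 4 objects in a line; the pair has 2 internal arrangements.
That gives 2 × 4! = 2 × 24 = 48.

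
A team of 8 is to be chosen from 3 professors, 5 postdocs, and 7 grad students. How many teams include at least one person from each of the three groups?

5894

Total 8-person selections from all 15: C(15,8) = 6435.
Subtract selections that omit an entire group: no professors → C(12,8) = 495; no postdocs → C(10,8) = 45; no grad students → C(8,8) = 1.
Add back selections omitting two groups (i.e. drawn from a single group): C(3,8) + C(5,8) + C(7,8) = 0.
By inclusion–exclusion: 6435 − 541 + 0 = 5894.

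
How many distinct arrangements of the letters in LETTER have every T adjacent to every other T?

Treat the 2 copies of T as a single block. The multiset to arrange is then {TT, E, E, L, R}, 5 items in all.
That gives (5)!/(2!) = 60 arrangements.

60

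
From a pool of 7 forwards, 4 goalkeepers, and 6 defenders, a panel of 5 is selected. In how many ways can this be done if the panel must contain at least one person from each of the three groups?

4214

Unrestricted: C(17,5) = 6188 ways to pick any 5 of the 17.
Subtract selections that omit an entire group: no forwards → C(10,5) = 252; no goalkeepers → C(13,5) = 1287; no defenders → C(11,5) = 462.
Add back selections omitting two groups (i.e. drawn from a single group): C(7,5) + C(4,5) + C(6,5) = 27.
By inclusion–exclusion: 6188 − 2001 + 27 = 4214.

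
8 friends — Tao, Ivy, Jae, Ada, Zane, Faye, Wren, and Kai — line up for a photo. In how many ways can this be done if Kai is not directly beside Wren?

30240

Of the 8! = 40320 arrangements, those with Kai and Wren adjacent number 2 × 7! = 10080 (treat the pair as a block with 2 internal orders).
Complementary counting: 40320 − 10080 = 30240.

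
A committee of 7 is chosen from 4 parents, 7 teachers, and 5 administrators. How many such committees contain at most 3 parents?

11220

Split by how many parents are chosen (0 through 3).
Sum: C(4,0)·C(12,7) + C(4,1)·C(12,6) + C(4,2)·C(12,5) + C(4,3)·C(12,4) = 792 + 3696 + 4752 + 1980 = 11220.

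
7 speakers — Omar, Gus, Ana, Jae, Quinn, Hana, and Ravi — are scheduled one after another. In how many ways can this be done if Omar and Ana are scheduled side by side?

1440

Glue Omar and Ana into one block (2 internal orders), leaving 6 units to arrange in a row.
So the count is 2·(6)! = 1440.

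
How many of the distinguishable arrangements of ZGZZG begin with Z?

6

With the first slot taken by Z, it remains to arrange the other 4 letters (GZZG).
Those 4 letters have G appearing twice and Z appearing twice, giving (4)!/(2!·2!) = 6.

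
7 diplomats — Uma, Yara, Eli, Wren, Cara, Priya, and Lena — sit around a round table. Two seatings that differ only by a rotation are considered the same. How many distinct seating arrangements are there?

Around a circle, 7 distinct people have 7!/7 = (6)! = 720 rotationally distinct seatings.

720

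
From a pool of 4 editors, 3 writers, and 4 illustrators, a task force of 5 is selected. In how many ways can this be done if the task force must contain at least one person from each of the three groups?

364

Total 5-person selections from all 11: C(11,5) = 462.
Subtract selections that omit an entire group: no editors → C(7,5) = 21; no writers → C(8,5) = 56; no illustrators → C(7,5) = 21.
Add back selections omitting two groups (i.e. drawn from a single group): C(4,5) + C(3,5) + C(4,5) = 0.
By inclusion–exclusion: 462 − 98 + 0 = 364.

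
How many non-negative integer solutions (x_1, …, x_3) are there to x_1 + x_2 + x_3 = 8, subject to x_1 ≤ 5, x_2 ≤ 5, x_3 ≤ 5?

27

Without the upper bounds there are C(10,2) = 45 ways to split 8 among 3 variables.
Subtract solutions that violate a single cap (substitute x_i' = x_i − (cap_i+1)): x_1 ≥ 6 gives C(4,2) = 6; x_2 ≥ 6 gives C(4,2) = 6; x_3 ≥ 6 gives C(4,2) = 6. Together 18.
No two caps can be exceeded simultaneously, so the pair terms are all 0.
By inclusion–exclusion the count is 45 − 18 + 0 = 27.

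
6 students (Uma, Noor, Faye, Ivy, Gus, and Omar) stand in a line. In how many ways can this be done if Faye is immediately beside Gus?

Treat {Faye, Gus} as a single unit. There are 5 units to order, and the pair itself can be ordered 2 ways.
So the count is 2·(5)! = 240.

240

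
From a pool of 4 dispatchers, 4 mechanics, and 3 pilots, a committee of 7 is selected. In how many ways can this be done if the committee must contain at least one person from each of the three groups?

320

Total 7-person selections from all 11: C(11,7) = 330.
Selections missing a whole group: no dispatchers → C(7,7) = 1; no mechanics → C(7,7) = 1; no pilots → C(8,7) = 8.
Add back selections omitting two groups (i.e. drawn from a single group): C(4,7) + C(4,7) + C(3,7) = 0.
By inclusion–exclusion: 330 − 10 + 0 = 320.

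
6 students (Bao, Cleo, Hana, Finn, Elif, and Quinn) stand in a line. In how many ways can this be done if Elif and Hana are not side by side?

480

Of the 6! = 720 arrangements, those with Elif and Hana adjacent number 2 × 5! = 240 (treat the pair as a block with 2 internal orders).
So 720 − 240 = 480 arrangements keep them apart.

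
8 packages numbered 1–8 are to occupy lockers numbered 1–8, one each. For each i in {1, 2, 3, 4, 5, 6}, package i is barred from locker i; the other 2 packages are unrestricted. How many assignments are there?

Let Aᵢ (for 1 ≤ i ≤ 6) be the placements that put package i in its forbidden locker. Any j of these fix j positions, leaving (8−j)! ways to fill the rest, and there are C(6,j) ways to pick which j.
By inclusion–exclusion, the number of valid placements is Σ_{j=0}^{6} (−1)^j C(6,j)·(8−j)!.
Computing: 40320 − 30240 + 10800 − 2400 + 360 − 36 + 2 = 18806.

18806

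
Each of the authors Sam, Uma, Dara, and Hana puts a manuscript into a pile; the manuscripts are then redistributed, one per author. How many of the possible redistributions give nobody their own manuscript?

This is the derangement count D_4: permutations of 4 items with no fixed point.
By inclusion–exclusion this is Σ_{j=0}^{4} (−1)^j C(4,j)·(4−j)!.
Computing: 24 − 24 + 12 − 4 + 1 = 9.

9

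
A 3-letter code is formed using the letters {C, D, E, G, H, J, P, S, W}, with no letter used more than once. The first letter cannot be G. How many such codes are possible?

The first letter has 9−1 = 8 choices (anything except G).
The remaining 2 letters are filled from the other 8 symbols without repetition: 8 × 7 = 56.
Total: 8 × 56 = 448.

448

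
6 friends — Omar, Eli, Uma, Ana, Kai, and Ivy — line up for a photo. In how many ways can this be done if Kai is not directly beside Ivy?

480

Of the 6! = 720 arrangements, those with Kai and Ivy adjacent number 2 × 5! = 240 (treat the pair as a block with 2 internal orders).
Complementary counting: 720 − 240 = 480.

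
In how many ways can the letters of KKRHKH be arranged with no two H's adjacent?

40

Total arrangements of KKRHKH: 6!/(3!·2!) = 60.
If the two H's are adjacent, glue them into one block, leaving 5 items to arrange: (5)!/(3!) = 20 ways.
Hence 60 − 20 = 40.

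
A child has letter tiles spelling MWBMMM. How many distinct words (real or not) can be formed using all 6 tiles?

The 6 letters of MWBMMM have repeats: M appearing 4 times.
So there are 6! / (4!) = 30 distinguishable arrangements.

30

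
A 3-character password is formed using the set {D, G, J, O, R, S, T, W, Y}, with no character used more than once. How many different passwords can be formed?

Choose and order 3 of the 9 symbols: the first character has 9 options, the next 8, then 7.
That product is 9 × 8 × 7 = 504.

504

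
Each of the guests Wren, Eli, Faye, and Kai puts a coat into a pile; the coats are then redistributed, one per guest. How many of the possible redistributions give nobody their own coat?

9

Count assignments avoiding every fixed point. For any j of the 4 guests fixed to their own coat, the other 4−j can be arranged in (4−j)! ways.
By inclusion–exclusion this is Σ_{j=0}^{4} (−1)^j C(4,j)·(4−j)!.
Computing: 24 − 24 + 12 − 4 + 1 = 9.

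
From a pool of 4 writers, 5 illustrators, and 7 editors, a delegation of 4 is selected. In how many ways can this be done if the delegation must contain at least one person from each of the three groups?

Unrestricted: C(16,4) = 1820 ways to pick any 4 of the 16.
Subtract selections that omit an entire group: no writers → C(12,4) = 495; no illustrators → C(11,4) = 330; no editors → C(9,4) = 126.
Add back selections omitting two groups (i.e. drawn from a single group): C(4,4) + C(5,4) + C(7,4) = 41.
By inclusion–exclusion: 1820 − 951 + 41 = 910.

910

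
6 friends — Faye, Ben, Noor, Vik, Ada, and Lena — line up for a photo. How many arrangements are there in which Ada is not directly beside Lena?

480

Of the 6! = 720 arrangements, those with Ada and Lena adjacent number 2 × 5! = 240 (treat the pair as a block with 2 internal orders).
So 720 − 240 = 480 arrangements keep them apart.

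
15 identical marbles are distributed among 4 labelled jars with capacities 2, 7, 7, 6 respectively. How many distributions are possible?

By stars and bars, unrestricted non-negative solutions to x_1+…+x_4 = 15 number C(15+3,3) = 816.
Subtract solutions that violate a single cap (substitute x_i' = x_i − (cap_i+1)): x_1 ≥ 3 gives C(15,3) = 455; x_2 ≥ 8 gives C(10,3) = 120; x_3 ≥ 8 gives C(10,3) = 120; x_4 ≥ 7 gives C(11,3) = 165. Together 860.
Add back pairs where two caps are both exceeded: 35 + 35 + 56 + 0 + 1 + 1 = 128.
By inclusion–exclusion the count is 816 − 860 + 128 = 84.

84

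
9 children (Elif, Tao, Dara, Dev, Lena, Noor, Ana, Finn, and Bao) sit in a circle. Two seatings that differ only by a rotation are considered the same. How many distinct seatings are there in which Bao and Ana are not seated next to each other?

All circular seatings of 9 people number (8)! = 40320.
Those with Bao next to Ana: fuse the pair into one unit and seat 8 units around a circle — 2·(7)! = 10080.
Subtracting, 40320 − 10080 = 30240.

30240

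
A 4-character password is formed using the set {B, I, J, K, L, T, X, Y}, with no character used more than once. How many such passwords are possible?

This is a permutation of 4 out of 8: P(8,4) = 8!/4!.
8 × 7 × 6 × 5 = 1680.

1680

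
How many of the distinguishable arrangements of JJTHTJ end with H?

10

Fix H in the last position and arrange the remaining 5 letters.
Those 5 letters have J appearing 3 times and T appearing twice, giving (5)!/(3!·2!) = 10.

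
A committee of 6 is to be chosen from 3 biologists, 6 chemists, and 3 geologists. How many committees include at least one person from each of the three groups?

756

Total 6-person selections from all 12: C(12,6) = 924.
Subtract selections that omit an entire group: no biologists → C(9,6) = 84; no chemists → C(6,6) = 1; no geologists → C(9,6) = 84.
Add back selections omitting two groups (i.e. drawn from a single group): C(3,6) + C(6,6) + C(3,6) = 1.
By inclusion–exclusion: 924 − 169 + 1 = 756.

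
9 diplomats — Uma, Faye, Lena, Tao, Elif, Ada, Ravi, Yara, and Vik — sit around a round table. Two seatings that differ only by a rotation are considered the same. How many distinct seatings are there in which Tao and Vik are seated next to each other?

10080

Treat {Tao, Vik} as one unit (2 internal orders) and seat the resulting 8 units around the table: (7)! circular arrangements.
So 2 × (7)! = 2 × 5040 = 10080.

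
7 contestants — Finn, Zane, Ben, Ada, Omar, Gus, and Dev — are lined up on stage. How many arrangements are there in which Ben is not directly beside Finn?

There are 7! = 5040 arrangements in all. If Ben and Finn are adjacent, merging them into one block gives 2·(6)! = 1440 arrangements.
Complementary counting: 5040 − 1440 = 3600.

3600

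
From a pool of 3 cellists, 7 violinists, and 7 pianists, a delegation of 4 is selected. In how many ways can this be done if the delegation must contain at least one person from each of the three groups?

Unrestricted: C(17,4) = 2380 ways to pick any 4 of the 17.
Selections missing a whole group: no cellists → C(14,4) = 1001; no violinists → C(10,4) = 210; no pianists → C(10,4) = 210.
Add back selections omitting two groups (i.e. drawn from a single group): C(3,4) + C(7,4) + C(7,4) = 70.
By inclusion–exclusion: 2380 − 1421 + 70 = 1029.

1029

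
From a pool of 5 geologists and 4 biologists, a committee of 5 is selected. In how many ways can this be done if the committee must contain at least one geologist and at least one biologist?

125

Unrestricted: C(9,5) = 126 ways to pick any 5 of the 9.
Subtract selections that omit an entire group: no geologists → C(4,5) = 0; no biologists → C(5,5) = 1.
Both groups omitted at once is impossible, so 126 − 1 = 125.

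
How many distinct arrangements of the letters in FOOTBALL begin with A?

1260

Fix A in the first position and arrange the remaining 7 letters.
Those 7 letters have L appearing twice and O appearing twice, giving (7)!/(2!·2!) = 1260.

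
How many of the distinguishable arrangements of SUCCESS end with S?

With the last slot taken by S, it remains to arrange the other 6 letters (UCCESS).
Those 6 letters have C appearing twice and S appearing twice, giving (6)!/(2!·2!) = 180.

180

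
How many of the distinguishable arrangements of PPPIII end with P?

10

Fix P in the last position and arrange the remaining 5 letters.
Those 5 letters have I appearing 3 times and P appearing twice, giving (5)!/(3!·2!) = 10.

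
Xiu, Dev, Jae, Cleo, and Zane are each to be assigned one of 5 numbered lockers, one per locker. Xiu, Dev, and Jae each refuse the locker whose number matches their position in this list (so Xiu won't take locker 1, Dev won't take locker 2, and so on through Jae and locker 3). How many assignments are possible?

Let Aᵢ (for i ∈ {1, 2, 3}) be the placements that put person i in their forbidden locker. Any j of these fix j positions, leaving (5−j)! ways to fill the rest, and there are C(3,j) ways to pick which j.
By inclusion–exclusion, the number of valid placements is Σ_{j=0}^{3} (−1)^j C(3,j)·(5−j)!.
Computing: 120 − 72 + 18 − 2 = 64.

64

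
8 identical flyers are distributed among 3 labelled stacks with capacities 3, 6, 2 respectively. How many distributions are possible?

Ignoring the caps, the number of non-negative solutions to x_1+…+x_3 = 8 is C(10,2) = 45.
Subtract solutions that violate a single cap (substitute x_i' = x_i − (cap_i+1)): x_1 ≥ 4 gives C(6,2) = 15; x_2 ≥ 7 gives C(3,2) = 3; x_3 ≥ 3 gives C(7,2) = 21. Together 39.
Add back pairs where two caps are both exceeded: 0 + 3 + 0 = 3.
By inclusion–exclusion the count is 45 − 39 + 3 = 9.

9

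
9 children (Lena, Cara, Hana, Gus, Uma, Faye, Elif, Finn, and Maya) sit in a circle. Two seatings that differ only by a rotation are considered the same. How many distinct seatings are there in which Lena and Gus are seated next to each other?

10080

Treat {Lena, Gus} as one unit (2 internal orders) and seat the resulting 8 units around the table: (7)! circular arrangements.
So 2 × (7)! = 2 × 5040 = 10080.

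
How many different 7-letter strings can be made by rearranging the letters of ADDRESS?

1260

ADDRESS has 7 letters with D appearing twice and S appearing twice.
So there are 7! / (2!·2!) = 1260 distinguishable arrangements.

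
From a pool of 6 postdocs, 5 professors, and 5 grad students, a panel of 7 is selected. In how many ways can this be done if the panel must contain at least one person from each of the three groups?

10660

Unrestricted: C(16,7) = 11440 ways to pick any 7 of the 16.
Subtract selections that omit an entire group: no postdocs → C(10,7) = 120; no professors → C(11,7) = 330; no grad students → C(11,7) = 330.
Add back selections omitting two groups (i.e. drawn from a single group): C(6,7) + C(5,7) + C(5,7) = 0.
By inclusion–exclusion: 11440 − 780 + 0 = 10660.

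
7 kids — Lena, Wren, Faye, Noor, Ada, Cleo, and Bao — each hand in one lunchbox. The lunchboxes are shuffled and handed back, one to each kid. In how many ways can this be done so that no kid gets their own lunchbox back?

1854

Let Aᵢ be the assignments in which kid i gets their own lunchbox. We want the size of the complement of A₁∪…∪A_7.
By inclusion–exclusion this is Σ_{j=0}^{7} (−1)^j C(7,j)·(7−j)!.
Computing: 5040 − 5040 + 2520 − 840 + 210 − 42 + 7 − 1 = 1854.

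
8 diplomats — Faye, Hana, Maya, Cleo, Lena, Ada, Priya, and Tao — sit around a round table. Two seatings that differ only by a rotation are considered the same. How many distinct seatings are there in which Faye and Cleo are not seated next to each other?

3600

Without the restriction there are (7)! = 5040 seatings.
Those with Faye next to Cleo: fuse the pair into one unit and seat 7 units around a circle — 2·(6)! = 1440.
Subtracting, 5040 − 1440 = 3600.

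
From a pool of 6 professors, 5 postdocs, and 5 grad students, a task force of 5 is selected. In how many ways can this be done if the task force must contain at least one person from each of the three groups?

Total 5-person selections from all 16: C(16,5) = 4368.
Selections missing a whole group: no professors → C(10,5) = 252; no postdocs → C(11,5) = 462; no grad students → C(11,5) = 462.
Add back selections omitting two groups (i.e. drawn from a single group): C(6,5) + C(5,5) + C(5,5) = 8.
By inclusion–exclusion: 4368 − 1176 + 8 = 3200.

3200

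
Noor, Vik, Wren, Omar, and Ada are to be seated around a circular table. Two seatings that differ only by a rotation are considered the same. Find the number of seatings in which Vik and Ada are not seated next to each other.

12

All circular seatings of 5 people number (4)! = 24.
Seatings with Vik beside Ada: treat them as a block with 2 internal orders, giving 2 × (3)! = 12.
Subtracting, 24 − 12 = 12.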